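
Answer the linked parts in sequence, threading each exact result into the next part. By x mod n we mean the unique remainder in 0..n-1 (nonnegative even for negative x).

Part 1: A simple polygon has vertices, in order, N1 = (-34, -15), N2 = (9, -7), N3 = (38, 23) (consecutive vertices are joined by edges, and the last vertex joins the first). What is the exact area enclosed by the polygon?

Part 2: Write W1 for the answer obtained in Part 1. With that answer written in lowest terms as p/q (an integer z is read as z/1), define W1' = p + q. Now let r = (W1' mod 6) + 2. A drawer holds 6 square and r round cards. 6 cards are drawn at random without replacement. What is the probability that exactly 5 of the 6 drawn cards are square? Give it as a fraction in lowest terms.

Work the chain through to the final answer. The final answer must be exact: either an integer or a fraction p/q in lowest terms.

Part 1: cross terms: (-34*-7 - 9*-15)=373, (9*23 - 38*-7)=473, (38*-15 - -34*23)=212; twice the area = |1058| = 1058; area = 529; answer 529
Part 2: W1 = 529; threaded value p + q = 530; r = 4; total draws C(10,6) = 210; favorable C(6,5)*C(4,1) = 24; P = 4/35; answer 4/35

4/35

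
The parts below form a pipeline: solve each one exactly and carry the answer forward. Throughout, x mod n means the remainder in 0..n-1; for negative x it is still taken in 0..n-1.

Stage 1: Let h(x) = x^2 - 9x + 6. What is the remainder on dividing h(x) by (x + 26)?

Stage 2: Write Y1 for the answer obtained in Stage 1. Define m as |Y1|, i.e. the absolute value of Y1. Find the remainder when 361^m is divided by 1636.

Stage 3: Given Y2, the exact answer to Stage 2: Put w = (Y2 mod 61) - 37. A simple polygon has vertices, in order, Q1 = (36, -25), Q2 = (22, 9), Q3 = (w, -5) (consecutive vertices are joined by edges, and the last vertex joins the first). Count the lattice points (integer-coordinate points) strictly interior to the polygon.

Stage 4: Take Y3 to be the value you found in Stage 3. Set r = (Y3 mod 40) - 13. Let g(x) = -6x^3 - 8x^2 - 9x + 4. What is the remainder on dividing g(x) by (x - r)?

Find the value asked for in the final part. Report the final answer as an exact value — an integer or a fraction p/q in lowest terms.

-26764

Stage 1: remainder = value at the root: 1*(-26)^2 - 9*(-26)^1 + 6 = (676) + (234) + (6) = 916; answer 916
Stage 2: Y1 = 916; m = 916; squarings mod 1636: 361^1=361, 361^2=1077, 361^4=5, 361^8=25, 361^16=625, 361^32=1257, 361^64=1309, 361^128=589, 361^256=89, 361^512=1377; 361^916 = 361^4 * 361^16 * 361^128 * 361^256 * 361^512 = 1257 (mod 1636); answer 1257
Stage 3: Y2 = 1257; w = 0; cross terms: (36*9 - 22*-25)=874, (22*-5 - 0*9)=-110, (0*-25 - 36*-5)=180; twice the area = |944| = 944; area = 472; boundary points = 2 + 2 + 4 = 8; strictly interior points = area - boundary/2 + 1 = 469; answer 469
Stage 4: Y3 = 469; r = 16; remainder = value at the root: -6*(16)^3 - 8*(16)^2 - 9*(16)^1 + 4 = (-24576) + (-2048) + (-144) + (4) = -26764; answer -26764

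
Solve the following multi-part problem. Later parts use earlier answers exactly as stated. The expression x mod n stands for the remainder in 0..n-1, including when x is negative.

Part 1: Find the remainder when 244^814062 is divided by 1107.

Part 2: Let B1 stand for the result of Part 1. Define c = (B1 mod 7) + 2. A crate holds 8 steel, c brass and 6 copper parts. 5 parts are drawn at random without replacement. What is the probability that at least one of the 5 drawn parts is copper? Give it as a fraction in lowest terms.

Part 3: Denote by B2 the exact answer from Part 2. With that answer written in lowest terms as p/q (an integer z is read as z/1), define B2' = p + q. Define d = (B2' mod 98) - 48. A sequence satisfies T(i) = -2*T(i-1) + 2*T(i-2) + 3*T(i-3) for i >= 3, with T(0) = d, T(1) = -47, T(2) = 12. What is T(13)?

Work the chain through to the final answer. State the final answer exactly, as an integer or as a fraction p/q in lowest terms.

409729

Part 1: squarings mod 1107: 244^1=244, 244^2=865, 244^4=1000, 244^8=379, 244^16=838, 244^32=406, 244^64=1000, 244^128=379, 244^256=838, 244^512=406, 244^1024=1000, 244^2048=379, 244^4096=838, 244^8192=406, 244^16384=1000, 244^32768=379, 244^65536=838, 244^131072=406, 244^262144=1000, 244^524288=379; 244^814062 = 244^2 * 244^4 * 244^8 * 244^32 * 244^64 * 244^128 * 244^256 * 244^512 * 244^2048 * 244^8192 * 244^16384 * 244^262144 * 244^524288 = 865 (mod 1107); answer 865
Part 2: B1 = 865; c = 6; total draws C(20,5) = 15504; complement C(14,5) = 2002; favorable 15504 - 2002 = 13502; P = 6751/7752; answer 6751/7752
Part 3: B2 = 6751/7752; threaded value p + q = 14503; d = 49; T(3) = -2*(12) + 2*(-47) + 3*(49) = 29; iterating: T(3)=29, T(4)=-175, T(5)=444, T(6)=-1151, T(7)=2665, T(8)=-6300, T(9)=14477, T(10)=-33559, T(11)=77172, T(12)=-178031, T(13)=409729; answer 409729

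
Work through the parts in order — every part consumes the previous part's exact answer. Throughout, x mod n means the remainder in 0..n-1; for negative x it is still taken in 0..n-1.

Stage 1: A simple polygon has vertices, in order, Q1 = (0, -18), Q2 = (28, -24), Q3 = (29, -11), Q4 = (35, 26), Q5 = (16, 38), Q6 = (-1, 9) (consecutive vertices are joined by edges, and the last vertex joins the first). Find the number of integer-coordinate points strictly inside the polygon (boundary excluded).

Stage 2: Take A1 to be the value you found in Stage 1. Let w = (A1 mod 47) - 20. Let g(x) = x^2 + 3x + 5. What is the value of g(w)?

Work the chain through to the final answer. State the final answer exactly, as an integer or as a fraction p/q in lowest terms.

Stage 1: cross terms: (0*-24 - 28*-18)=504, (28*-11 - 29*-24)=388, (29*26 - 35*-11)=1139, (35*38 - 16*26)=914, (16*9 - -1*38)=182, (-1*-18 - 0*9)=18; twice the area = |3145| = 3145; area = 3145/2; boundary points = 2 + 1 + 1 + 1 + 1 + 1 = 7; strictly interior points = area - boundary/2 + 1 = 1570; answer 1570
Stage 2: A1 = 1570; w = -1; 1*(-1)^2 + 3*(-1)^1 + 5 = (1) + (-3) + (5) = 3; answer 3

3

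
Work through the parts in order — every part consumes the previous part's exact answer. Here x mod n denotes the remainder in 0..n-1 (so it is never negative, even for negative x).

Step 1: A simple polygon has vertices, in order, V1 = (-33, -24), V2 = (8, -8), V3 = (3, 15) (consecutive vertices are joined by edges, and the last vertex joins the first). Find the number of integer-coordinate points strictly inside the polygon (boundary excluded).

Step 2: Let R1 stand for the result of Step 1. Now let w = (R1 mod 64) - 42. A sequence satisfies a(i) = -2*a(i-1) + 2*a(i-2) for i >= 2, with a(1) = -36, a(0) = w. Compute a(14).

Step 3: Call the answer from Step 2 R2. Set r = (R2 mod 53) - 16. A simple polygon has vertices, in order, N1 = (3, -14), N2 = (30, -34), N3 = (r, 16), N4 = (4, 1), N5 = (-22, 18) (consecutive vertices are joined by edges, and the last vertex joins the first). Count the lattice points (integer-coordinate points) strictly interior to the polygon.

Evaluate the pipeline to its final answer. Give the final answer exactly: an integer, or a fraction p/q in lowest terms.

766

Step 1: cross terms: (-33*-8 - 8*-24)=456, (8*15 - 3*-8)=144, (3*-24 - -33*15)=423; twice the area = |1023| = 1023; area = 1023/2; boundary points = 1 + 1 + 3 = 5; strictly interior points = area - boundary/2 + 1 = 510; answer 510
Step 2: R1 = 510; w = 20; a(2) = -2*(-36) + 2*(20) = 112; iterating: a(2)=112, a(3)=-296, a(4)=816, a(5)=-2224, a(6)=6080, a(7)=-16608, a(8)=45376, a(9)=-123968, a(10)=338688, a(11)=-925312, a(12)=2528000, a(13)=-6906624, a(14)=18869248; answer 18869248
Step 3: R2 = 18869248; r = 13; cross terms: (3*-34 - 30*-14)=318, (30*16 - 13*-34)=922, (13*1 - 4*16)=-51, (4*18 - -22*1)=94, (-22*-14 - 3*18)=254; twice the area = |1537| = 1537; area = 1537/2; boundary points = 1 + 1 + 3 + 1 + 1 = 7; strictly interior points = area - boundary/2 + 1 = 766; answer 766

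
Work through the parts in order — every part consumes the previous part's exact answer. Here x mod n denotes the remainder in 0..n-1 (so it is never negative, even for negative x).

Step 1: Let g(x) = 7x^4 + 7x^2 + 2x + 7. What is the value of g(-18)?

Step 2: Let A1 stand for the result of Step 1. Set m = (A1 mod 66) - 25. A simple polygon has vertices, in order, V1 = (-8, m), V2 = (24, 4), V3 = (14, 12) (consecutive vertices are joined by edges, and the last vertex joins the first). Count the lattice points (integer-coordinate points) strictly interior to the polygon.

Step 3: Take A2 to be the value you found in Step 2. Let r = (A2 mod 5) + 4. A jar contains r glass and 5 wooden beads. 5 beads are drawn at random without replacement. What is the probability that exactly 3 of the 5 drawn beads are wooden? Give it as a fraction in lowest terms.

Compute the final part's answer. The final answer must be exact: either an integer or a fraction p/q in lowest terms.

Step 1: 7*(-18)^4 + 7*(-18)^2 + 2*(-18)^1 + 7 = (734832) + (2268) + (-36) + (7) = 737071; answer 737071
Step 2: A1 = 737071; m = 24; cross terms: (-8*4 - 24*24)=-608, (24*12 - 14*4)=232, (14*24 - -8*12)=432; twice the area = |56| = 56; area = 28; boundary points = 4 + 2 + 2 = 8; strictly interior points = area - boundary/2 + 1 = 25; answer 25
Step 3: A2 = 25; r = 4; total draws C(9,5) = 126; favorable C(5,3)*C(4,2) = 60; P = 10/21; answer 10/21

10/21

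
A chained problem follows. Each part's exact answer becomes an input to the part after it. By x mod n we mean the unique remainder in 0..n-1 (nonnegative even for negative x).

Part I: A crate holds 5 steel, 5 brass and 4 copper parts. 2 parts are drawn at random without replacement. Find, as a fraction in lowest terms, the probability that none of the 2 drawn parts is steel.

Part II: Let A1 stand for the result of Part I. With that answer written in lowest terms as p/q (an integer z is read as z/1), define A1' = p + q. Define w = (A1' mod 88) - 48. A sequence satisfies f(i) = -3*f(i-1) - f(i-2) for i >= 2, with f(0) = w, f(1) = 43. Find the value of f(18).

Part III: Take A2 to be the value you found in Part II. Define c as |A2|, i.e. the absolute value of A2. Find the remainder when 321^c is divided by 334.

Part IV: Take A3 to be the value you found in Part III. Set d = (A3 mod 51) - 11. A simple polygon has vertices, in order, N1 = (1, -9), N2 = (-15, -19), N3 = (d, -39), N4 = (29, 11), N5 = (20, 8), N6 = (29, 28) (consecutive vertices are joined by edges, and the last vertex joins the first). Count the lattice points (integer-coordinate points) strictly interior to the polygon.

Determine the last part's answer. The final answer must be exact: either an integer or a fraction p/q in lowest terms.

Part I: total draws C(14,2) = 91; favorable C(9,2) = 36; P = 36/91; answer 36/91
Part II: A1 = 36/91; threaded value p + q = 127; w = -9; f(2) = -3*(43) - 1*(-9) = -120; iterating: f(2)=-120, f(3)=317, f(4)=-831, f(5)=2176, f(6)=-5697, f(7)=14915, f(8)=-39048, f(9)=102229, f(10)=-267639, f(11)=700688, f(12)=-1834425, f(13)=4802587, f(14)=-12573336, f(15)=32917421, f(16)=-86178927, f(17)=225619360, f(18)=-590679153; answer -590679153
Part III: A2 = -590679153; c = 590679153; squarings mod 334: 321^1=321, 321^2=169, 321^4=171, 321^8=183, 321^16=89, 321^32=239, 321^64=7, 321^128=49, 321^256=63, 321^512=295, 321^1024=185, 321^2048=157, 321^4096=267, 321^8192=147, 321^16384=233, 321^32768=181, 321^65536=29, 321^131072=173, 321^262144=203, 321^524288=127, 321^1048576=97, 321^2097152=57, 321^4194304=243, 321^8388608=265, 321^16777216=85, 321^33554432=211, 321^67108864=99, 321^134217728=115, 321^268435456=199, 321^536870912=189; 321^590679153 = 321^1 * 321^16 * 321^32 * 321^64 * 321^1024 * 321^2048 * 321^65536 * 321^262144 * 321^1048576 * 321^2097152 * 321^16777216 * 321^33554432 * 321^536870912 = 25 (mod 334); answer 25
Part IV: A3 = 25; d = 14; cross terms: (1*-19 - -15*-9)=-154, (-15*-39 - 14*-19)=851, (14*11 - 29*-39)=1285, (29*8 - 20*11)=12, (20*28 - 29*8)=328, (29*-9 - 1*28)=-289; twice the area = |2033| = 2033; area = 2033/2; boundary points = 2 + 1 + 5 + 3 + 1 + 1 = 13; strictly interior points = area - boundary/2 + 1 = 1011; answer 1011

1011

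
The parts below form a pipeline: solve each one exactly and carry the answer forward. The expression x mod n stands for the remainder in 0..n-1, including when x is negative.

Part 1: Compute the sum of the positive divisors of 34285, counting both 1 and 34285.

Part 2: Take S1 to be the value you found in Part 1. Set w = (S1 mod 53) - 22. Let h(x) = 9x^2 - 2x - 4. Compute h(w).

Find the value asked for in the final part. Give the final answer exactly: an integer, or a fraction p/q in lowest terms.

Part 1: 34285 = 5 * 6857; sigma = (1 + 5) * (1 + 6857) = 6 * 6858 = 41148; answer 41148
Part 2: S1 = 41148; w = -2; 9*(-2)^2 - 2*(-2)^1 - 4 = (36) + (4) + (-4) = 36; answer 36

36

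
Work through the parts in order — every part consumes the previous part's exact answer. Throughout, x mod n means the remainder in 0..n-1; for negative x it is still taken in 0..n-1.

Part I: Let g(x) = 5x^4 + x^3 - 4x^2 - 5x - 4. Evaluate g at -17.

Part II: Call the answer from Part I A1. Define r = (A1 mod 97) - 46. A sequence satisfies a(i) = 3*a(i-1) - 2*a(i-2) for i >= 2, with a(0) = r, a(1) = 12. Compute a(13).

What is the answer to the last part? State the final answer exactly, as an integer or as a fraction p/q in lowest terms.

Part I: 5*(-17)^4 + 1*(-17)^3 - 4*(-17)^2 - 5*(-17)^1 - 4 = (417605) + (-4913) + (-1156) + (85) + (-4) = 411617; answer 411617
Part II: A1 = 411617; r = 0; a(2) = 3*(12) - 2*(0) = 36; iterating: a(2)=36, a(3)=84, a(4)=180, a(5)=372, a(6)=756, a(7)=1524, a(8)=3060, a(9)=6132, a(10)=12276, a(11)=24564, a(12)=49140, a(13)=98292; answer 98292

98292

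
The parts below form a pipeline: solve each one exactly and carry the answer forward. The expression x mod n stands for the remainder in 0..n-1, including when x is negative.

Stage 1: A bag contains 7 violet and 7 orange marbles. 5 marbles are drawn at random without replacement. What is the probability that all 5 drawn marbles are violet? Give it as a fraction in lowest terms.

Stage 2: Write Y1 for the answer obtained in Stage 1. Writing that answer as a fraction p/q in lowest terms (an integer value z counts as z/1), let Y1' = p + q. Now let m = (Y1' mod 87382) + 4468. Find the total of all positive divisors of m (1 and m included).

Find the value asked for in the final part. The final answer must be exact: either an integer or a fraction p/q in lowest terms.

Stage 1: total draws C(14,5) = 2002; favorable C(7,5) = 21; P = 3/286; answer 3/286
Stage 2: Y1 = 3/286; threaded value p + q = 289; m = 4757; 4757 = 67 * 71; sigma = (1 + 67) * (1 + 71) = 68 * 72 = 4896; answer 4896

4896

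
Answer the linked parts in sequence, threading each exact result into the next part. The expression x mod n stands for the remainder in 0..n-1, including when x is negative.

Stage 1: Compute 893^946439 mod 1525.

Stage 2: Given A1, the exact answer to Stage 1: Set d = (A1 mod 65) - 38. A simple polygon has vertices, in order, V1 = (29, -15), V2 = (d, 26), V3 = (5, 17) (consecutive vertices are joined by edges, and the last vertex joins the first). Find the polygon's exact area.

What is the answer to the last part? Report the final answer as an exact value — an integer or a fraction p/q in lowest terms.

Stage 1: squarings mod 1525: 893^1=893, 893^2=1399, 893^4=626, 893^8=1476, 893^16=876, 893^32=301, 893^64=626, 893^128=1476, 893^256=876, 893^512=301, 893^1024=626, 893^2048=1476, 893^4096=876, 893^8192=301, 893^16384=626, 893^32768=1476, 893^65536=876, 893^131072=301, 893^262144=626, 893^524288=1476; 893^946439 = 893^1 * 893^2 * 893^4 * 893^256 * 893^4096 * 893^8192 * 893^16384 * 893^131072 * 893^262144 * 893^524288 = 707 (mod 1525); answer 707
Stage 2: A1 = 707; d = 19; cross terms: (29*26 - 19*-15)=1039, (19*17 - 5*26)=193, (5*-15 - 29*17)=-568; twice the area = |664| = 664; area = 332; answer 332

332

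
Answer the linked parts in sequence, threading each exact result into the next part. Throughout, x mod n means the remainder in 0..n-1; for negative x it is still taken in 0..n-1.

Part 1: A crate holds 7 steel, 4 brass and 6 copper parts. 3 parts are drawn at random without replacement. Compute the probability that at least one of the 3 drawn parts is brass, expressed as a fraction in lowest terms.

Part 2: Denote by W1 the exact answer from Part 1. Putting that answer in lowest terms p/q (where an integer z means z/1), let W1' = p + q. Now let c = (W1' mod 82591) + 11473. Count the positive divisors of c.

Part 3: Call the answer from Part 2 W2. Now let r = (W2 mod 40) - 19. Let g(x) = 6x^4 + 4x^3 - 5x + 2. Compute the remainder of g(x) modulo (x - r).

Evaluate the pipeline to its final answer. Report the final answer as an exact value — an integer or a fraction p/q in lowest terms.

82579

Part 1: total draws C(17,3) = 680; complement C(13,3) = 286; favorable 680 - 286 = 394; P = 197/340; answer 197/340
Part 2: W1 = 197/340; threaded value p + q = 537; c = 12010; 12010 = 2 * 5 * 1201; number of divisors = (1+1) * (1+1) * (1+1) = 8; answer 8
Part 3: W2 = 8; r = -11; remainder = value at the root: 6*(-11)^4 + 4*(-11)^3 - 5*(-11)^1 + 2 = (87846) + (-5324) + (55) + (2) = 82579; answer 82579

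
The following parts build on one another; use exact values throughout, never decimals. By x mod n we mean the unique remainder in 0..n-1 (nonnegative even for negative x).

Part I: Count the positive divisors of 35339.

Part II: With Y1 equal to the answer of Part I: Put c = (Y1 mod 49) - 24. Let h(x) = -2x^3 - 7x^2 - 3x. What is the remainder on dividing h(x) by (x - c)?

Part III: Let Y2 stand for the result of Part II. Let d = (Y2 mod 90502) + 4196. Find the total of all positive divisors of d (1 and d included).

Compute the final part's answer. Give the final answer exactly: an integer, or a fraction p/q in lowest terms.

53280

Part I: 35339 is prime, so its only divisors are 1 and 35339; count = 2; answer 2
Part II: Y1 = 2; c = -22; remainder = value at the root: -2*(-22)^3 - 7*(-22)^2 - 3*(-22)^1 = (21296) + (-3388) + (66) = 17974; answer 17974
Part III: Y2 = 17974; d = 22170; 22170 = 2 * 3 * 5 * 739; sigma = (1 + 2) * (1 + 3) * (1 + 5) * (1 + 739) = 3 * 4 * 6 * 740 = 53280; answer 53280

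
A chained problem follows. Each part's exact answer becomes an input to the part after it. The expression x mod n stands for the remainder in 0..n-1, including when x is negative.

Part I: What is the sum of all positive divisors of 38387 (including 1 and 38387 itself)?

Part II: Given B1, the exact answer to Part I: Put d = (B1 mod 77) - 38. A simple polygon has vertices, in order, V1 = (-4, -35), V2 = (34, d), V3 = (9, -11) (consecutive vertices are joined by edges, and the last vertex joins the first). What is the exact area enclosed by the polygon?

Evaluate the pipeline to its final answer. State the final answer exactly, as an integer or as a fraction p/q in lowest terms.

431/2

Part I: 38387 = 23 * 1669; sigma = (1 + 23) * (1 + 1669) = 24 * 1670 = 40080; answer 40080
Part II: B1 = 40080; d = 2; cross terms: (-4*2 - 34*-35)=1182, (34*-11 - 9*2)=-392, (9*-35 - -4*-11)=-359; twice the area = |431| = 431; area = 431/2; answer 431/2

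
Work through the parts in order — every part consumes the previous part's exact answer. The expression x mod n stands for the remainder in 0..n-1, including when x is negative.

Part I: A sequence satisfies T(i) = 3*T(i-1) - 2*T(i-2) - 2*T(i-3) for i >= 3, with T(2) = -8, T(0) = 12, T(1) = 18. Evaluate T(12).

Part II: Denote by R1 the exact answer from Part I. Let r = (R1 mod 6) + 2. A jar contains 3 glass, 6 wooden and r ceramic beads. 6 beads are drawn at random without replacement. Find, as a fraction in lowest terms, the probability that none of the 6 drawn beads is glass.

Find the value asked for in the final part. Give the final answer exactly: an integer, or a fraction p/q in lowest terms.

Part I: T(3) = 3*(-8) - 2*(18) - 2*(12) = -84; iterating: T(3)=-84, T(4)=-272, T(5)=-632, T(6)=-1184, T(7)=-1744, T(8)=-1600, T(9)=1056, T(10)=9856, T(11)=30656, T(12)=70144; answer 70144
Part II: R1 = 70144; r = 6; total draws C(15,6) = 5005; favorable C(12,6) = 924; P = 12/65; answer 12/65

12/65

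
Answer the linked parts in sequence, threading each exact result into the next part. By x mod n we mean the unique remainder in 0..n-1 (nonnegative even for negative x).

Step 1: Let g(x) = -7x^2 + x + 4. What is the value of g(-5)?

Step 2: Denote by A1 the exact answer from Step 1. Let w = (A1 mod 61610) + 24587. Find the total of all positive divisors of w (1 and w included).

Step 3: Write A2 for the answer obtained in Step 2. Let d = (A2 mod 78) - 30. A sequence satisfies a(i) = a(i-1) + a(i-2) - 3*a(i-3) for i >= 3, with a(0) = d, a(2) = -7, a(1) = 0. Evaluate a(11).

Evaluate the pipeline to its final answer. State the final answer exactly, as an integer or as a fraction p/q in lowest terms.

-127

Step 1: -7*(-5)^2 + 1*(-5)^1 + 4 = (-175) + (-5) + (4) = -176; answer -176
Step 2: A1 = -176; w = 86021; 86021 = 13^2 * 509; sigma = (1 + 13 + 169) * (1 + 509) = 183 * 510 = 93330; answer 93330
Step 3: A2 = 93330; d = 12; a(3) = 1*(-7) + 1*(0) - 3*(12) = -43; iterating: a(3)=-43, a(4)=-50, a(5)=-72, a(6)=7, a(7)=85, a(8)=308, a(9)=372, a(10)=425, a(11)=-127; answer -127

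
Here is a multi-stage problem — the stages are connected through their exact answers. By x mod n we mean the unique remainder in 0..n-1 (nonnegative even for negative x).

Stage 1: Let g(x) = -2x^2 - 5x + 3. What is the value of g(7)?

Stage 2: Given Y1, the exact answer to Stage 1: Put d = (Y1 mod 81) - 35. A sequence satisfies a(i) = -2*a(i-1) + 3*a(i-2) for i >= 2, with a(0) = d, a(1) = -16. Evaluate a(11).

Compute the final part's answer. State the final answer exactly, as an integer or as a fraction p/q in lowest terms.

Stage 1: -2*(7)^2 - 5*(7)^1 + 3 = (-98) + (-35) + (3) = -130; answer -130
Stage 2: Y1 = -130; d = -3; a(2) = -2*(-16) + 3*(-3) = 23; iterating: a(2)=23, a(3)=-94, a(4)=257, a(5)=-796, a(6)=2363, a(7)=-7114, a(8)=21317, a(9)=-63976, a(10)=191903, a(11)=-575734; answer -575734

-575734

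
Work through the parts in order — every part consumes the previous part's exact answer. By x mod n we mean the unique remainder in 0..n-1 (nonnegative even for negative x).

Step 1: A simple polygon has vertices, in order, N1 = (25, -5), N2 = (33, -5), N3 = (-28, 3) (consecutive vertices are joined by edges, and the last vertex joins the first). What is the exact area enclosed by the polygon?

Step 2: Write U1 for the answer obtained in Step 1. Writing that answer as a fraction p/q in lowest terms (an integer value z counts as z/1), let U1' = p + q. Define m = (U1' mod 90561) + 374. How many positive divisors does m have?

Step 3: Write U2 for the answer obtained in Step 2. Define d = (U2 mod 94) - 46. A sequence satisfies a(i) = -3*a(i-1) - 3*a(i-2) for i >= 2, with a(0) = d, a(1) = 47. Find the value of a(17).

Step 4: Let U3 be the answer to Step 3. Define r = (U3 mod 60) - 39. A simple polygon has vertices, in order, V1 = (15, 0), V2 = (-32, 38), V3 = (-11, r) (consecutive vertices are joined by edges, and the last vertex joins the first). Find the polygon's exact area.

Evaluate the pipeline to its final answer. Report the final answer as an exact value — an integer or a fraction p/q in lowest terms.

Step 1: cross terms: (25*-5 - 33*-5)=40, (33*3 - -28*-5)=-41, (-28*-5 - 25*3)=65; twice the area = |64| = 64; area = 32; answer 32
Step 2: U1 = 32; threaded value p + q = 33; m = 407; 407 = 11 * 37; number of divisors = (1+1) * (1+1) = 4; answer 4
Step 3: U2 = 4; d = -42; a(2) = -3*(47) - 3*(-42) = -15; iterating: a(2)=-15, a(3)=-96, a(4)=333, a(5)=-711, a(6)=1134, a(7)=-1269, a(8)=405, a(9)=2592, a(10)=-8991, a(11)=19197, a(12)=-30618, a(13)=34263, a(14)=-10935, a(15)=-69984, a(16)=242757, a(17)=-518319; answer -518319
Step 4: U3 = -518319; r = -18; cross terms: (15*38 - -32*0)=570, (-32*-18 - -11*38)=994, (-11*0 - 15*-18)=270; twice the area = |1834| = 1834; area = 917; answer 917

917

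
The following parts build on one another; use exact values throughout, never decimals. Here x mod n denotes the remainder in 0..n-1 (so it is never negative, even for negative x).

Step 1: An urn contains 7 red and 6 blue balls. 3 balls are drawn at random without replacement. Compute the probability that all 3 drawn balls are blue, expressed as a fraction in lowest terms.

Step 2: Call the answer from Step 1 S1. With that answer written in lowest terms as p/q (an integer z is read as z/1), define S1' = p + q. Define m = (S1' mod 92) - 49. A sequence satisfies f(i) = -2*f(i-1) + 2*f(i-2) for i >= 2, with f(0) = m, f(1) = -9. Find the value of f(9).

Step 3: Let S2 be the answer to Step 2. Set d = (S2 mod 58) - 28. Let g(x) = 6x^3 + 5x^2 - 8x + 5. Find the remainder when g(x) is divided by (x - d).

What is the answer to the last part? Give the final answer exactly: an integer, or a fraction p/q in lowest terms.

-1063

Step 1: total draws C(13,3) = 286; favorable C(6,3) = 20; P = 10/143; answer 10/143
Step 2: S1 = 10/143; threaded value p + q = 153; m = 12; f(2) = -2*(-9) + 2*(12) = 42; iterating: f(2)=42, f(3)=-102, f(4)=288, f(5)=-780, f(6)=2136, f(7)=-5832, f(8)=15936, f(9)=-43536; answer -43536
Step 3: S2 = -43536; d = -6; remainder = value at the root: 6*(-6)^3 + 5*(-6)^2 - 8*(-6)^1 + 5 = (-1296) + (180) + (48) + (5) = -1063; answer -1063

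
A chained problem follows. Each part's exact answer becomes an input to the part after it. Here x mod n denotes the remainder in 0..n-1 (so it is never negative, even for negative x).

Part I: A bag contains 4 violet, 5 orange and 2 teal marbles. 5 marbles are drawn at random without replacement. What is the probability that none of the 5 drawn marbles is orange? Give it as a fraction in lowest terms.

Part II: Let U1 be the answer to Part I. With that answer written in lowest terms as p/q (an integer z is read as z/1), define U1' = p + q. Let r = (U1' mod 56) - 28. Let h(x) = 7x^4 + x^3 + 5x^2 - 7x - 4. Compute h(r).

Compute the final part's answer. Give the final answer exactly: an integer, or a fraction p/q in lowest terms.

Part I: total draws C(11,5) = 462; favorable C(6,5) = 6; P = 1/77; answer 1/77
Part II: U1 = 1/77; threaded value p + q = 78; r = -6; 7*(-6)^4 + 1*(-6)^3 + 5*(-6)^2 - 7*(-6)^1 - 4 = (9072) + (-216) + (180) + (42) + (-4) = 9074; answer 9074

9074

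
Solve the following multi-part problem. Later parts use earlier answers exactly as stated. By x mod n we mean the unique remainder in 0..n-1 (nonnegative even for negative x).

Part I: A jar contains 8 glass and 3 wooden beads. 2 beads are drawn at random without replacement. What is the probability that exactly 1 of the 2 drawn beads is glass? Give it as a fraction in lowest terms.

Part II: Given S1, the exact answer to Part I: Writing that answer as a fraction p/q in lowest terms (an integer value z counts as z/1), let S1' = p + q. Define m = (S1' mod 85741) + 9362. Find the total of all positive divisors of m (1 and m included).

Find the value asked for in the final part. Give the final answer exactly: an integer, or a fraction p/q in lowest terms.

13650

Part I: total draws C(11,2) = 55; favorable C(8,1)*C(3,1) = 24; P = 24/55; answer 24/55
Part II: S1 = 24/55; threaded value p + q = 79; m = 9441; 9441 = 3^2 * 1049; sigma = (1 + 3 + 9) * (1 + 1049) = 13 * 1050 = 13650; answer 13650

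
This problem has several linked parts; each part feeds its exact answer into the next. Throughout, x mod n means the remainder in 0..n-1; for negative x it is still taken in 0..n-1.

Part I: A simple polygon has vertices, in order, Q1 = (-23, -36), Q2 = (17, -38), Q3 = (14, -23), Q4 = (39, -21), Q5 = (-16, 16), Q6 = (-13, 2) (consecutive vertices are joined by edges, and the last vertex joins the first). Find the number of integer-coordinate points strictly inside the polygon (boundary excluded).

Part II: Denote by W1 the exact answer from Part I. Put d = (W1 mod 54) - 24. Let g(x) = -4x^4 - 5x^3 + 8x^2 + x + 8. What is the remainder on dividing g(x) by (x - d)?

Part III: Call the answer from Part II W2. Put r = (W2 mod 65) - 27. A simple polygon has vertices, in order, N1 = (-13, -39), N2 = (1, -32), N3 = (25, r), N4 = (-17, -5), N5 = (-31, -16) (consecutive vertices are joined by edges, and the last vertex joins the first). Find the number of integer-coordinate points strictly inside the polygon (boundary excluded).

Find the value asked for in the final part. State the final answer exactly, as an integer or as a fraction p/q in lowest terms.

1038

Part I: cross terms: (-23*-38 - 17*-36)=1486, (17*-23 - 14*-38)=141, (14*-21 - 39*-23)=603, (39*16 - -16*-21)=288, (-16*2 - -13*16)=176, (-13*-36 - -23*2)=514; twice the area = |3208| = 3208; area = 1604; boundary points = 2 + 3 + 1 + 1 + 1 + 2 = 10; strictly interior points = area - boundary/2 + 1 = 1600; answer 1600
Part II: W1 = 1600; d = 10; remainder = value at the root: -4*(10)^4 - 5*(10)^3 + 8*(10)^2 + 1*(10)^1 + 8 = (-40000) + (-5000) + (800) + (10) + (8) = -44182; answer -44182
Part III: W2 = -44182; r = -9; cross terms: (-13*-32 - 1*-39)=455, (1*-9 - 25*-32)=791, (25*-5 - -17*-9)=-278, (-17*-16 - -31*-5)=117, (-31*-39 - -13*-16)=1001; twice the area = |2086| = 2086; area = 1043; boundary points = 7 + 1 + 2 + 1 + 1 = 12; strictly interior points = area - boundary/2 + 1 = 1038; answer 1038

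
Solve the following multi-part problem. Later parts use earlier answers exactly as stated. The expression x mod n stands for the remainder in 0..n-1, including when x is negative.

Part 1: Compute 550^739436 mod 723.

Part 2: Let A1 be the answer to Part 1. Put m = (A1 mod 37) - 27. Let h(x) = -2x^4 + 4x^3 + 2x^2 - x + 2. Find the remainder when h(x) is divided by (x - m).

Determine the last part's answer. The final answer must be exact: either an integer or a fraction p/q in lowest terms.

-287335

Part 1: squarings mod 723: 550^1=550, 550^2=286, 550^4=97, 550^8=10, 550^16=100, 550^32=601, 550^64=424, 550^128=472, 550^256=100, 550^512=601, 550^1024=424, 550^2048=472, 550^4096=100, 550^8192=601, 550^16384=424, 550^32768=472, 550^65536=100, 550^131072=601, 550^262144=424, 550^524288=472; 550^739436 = 550^4 * 550^8 * 550^32 * 550^64 * 550^2048 * 550^16384 * 550^65536 * 550^131072 * 550^524288 = 82 (mod 723); answer 82
Part 2: A1 = 82; m = -19; remainder = value at the root: -2*(-19)^4 + 4*(-19)^3 + 2*(-19)^2 - 1*(-19)^1 + 2 = (-260642) + (-27436) + (722) + (19) + (2) = -287335; answer -287335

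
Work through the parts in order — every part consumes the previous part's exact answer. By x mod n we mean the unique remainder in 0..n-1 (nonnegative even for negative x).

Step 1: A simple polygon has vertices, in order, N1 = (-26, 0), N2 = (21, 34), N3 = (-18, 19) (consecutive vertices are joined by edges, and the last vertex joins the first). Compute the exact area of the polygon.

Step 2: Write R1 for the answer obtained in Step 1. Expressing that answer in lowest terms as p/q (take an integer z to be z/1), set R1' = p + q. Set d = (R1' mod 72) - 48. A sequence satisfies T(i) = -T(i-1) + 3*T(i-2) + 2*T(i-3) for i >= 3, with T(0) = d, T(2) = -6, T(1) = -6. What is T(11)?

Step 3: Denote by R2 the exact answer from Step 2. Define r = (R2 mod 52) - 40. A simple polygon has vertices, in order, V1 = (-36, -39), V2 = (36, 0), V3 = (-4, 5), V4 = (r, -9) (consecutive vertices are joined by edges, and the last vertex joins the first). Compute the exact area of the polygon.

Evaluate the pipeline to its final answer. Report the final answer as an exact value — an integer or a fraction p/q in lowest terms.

1220

Step 1: cross terms: (-26*34 - 21*0)=-884, (21*19 - -18*34)=1011, (-18*0 - -26*19)=494; twice the area = |621| = 621; area = 621/2; answer 621/2
Step 2: R1 = 621/2; threaded value p + q = 623; d = -1; T(3) = -1*(-6) + 3*(-6) + 2*(-1) = -14; iterating: T(3)=-14, T(4)=-16, T(5)=-38, T(6)=-38, T(7)=-108, T(8)=-82, T(9)=-318, T(10)=-144, T(11)=-974; answer -974
Step 3: R2 = -974; r = -26; cross terms: (-36*0 - 36*-39)=1404, (36*5 - -4*0)=180, (-4*-9 - -26*5)=166, (-26*-39 - -36*-9)=690; twice the area = |2440| = 2440; area = 1220; answer 1220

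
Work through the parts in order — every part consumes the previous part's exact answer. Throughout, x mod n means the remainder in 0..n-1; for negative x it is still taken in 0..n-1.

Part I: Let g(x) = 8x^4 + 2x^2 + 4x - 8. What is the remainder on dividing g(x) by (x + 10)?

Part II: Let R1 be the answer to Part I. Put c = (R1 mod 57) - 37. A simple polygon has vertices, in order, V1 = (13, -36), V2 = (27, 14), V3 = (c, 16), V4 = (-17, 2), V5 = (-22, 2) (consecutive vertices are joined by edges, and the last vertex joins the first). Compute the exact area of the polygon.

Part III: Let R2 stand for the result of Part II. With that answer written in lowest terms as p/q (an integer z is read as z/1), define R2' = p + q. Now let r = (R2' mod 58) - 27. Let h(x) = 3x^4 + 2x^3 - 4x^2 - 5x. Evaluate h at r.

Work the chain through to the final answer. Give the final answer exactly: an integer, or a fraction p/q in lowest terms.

Part I: remainder = value at the root: 8*(-10)^4 + 2*(-10)^2 + 4*(-10)^1 - 8 = (80000) + (200) + (-40) + (-8) = 80152; answer 80152
Part II: R1 = 80152; c = -27; cross terms: (13*14 - 27*-36)=1154, (27*16 - -27*14)=810, (-27*2 - -17*16)=218, (-17*2 - -22*2)=10, (-22*-36 - 13*2)=766; twice the area = |2958| = 2958; area = 1479; answer 1479
Part III: R2 = 1479; threaded value p + q = 1480; r = 3; 3*(3)^4 + 2*(3)^3 - 4*(3)^2 - 5*(3)^1 = (243) + (54) + (-36) + (-15) = 246; answer 246

246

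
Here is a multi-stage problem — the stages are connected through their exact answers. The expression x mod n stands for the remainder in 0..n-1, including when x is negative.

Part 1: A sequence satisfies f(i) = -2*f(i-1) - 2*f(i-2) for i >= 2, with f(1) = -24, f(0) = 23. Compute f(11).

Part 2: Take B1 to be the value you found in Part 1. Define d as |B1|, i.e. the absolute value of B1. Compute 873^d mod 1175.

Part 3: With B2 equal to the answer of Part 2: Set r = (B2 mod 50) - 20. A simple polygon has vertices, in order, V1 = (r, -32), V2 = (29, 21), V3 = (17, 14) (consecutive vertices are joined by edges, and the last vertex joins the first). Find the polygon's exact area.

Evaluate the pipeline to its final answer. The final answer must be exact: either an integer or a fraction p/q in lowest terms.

Part 1: f(2) = -2*(-24) - 2*(23) = 2; iterating: f(2)=2, f(3)=44, f(4)=-92, f(5)=96, f(6)=-8, f(7)=-176, f(8)=368, f(9)=-384, f(10)=32, f(11)=704; answer 704
Part 2: B1 = 704; d = 704; squarings mod 1175: 873^1=873, 873^2=729, 873^4=341, 873^8=1131, 873^16=761, 873^32=1021, 873^64=216, 873^128=831, 873^256=836, 873^512=946; 873^704 = 873^64 * 873^128 * 873^512 = 441 (mod 1175); answer 441
Part 3: B2 = 441; r = 21; cross terms: (21*21 - 29*-32)=1369, (29*14 - 17*21)=49, (17*-32 - 21*14)=-838; twice the area = |580| = 580; area = 290; answer 290

290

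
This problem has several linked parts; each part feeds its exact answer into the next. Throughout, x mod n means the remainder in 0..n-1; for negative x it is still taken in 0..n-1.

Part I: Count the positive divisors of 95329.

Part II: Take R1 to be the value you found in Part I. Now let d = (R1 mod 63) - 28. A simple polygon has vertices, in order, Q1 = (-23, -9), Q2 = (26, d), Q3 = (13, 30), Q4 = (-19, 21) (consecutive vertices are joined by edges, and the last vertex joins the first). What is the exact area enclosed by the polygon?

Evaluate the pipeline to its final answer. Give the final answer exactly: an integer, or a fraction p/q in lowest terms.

3375/2

Part I: 95329 = 13 * 7333; number of divisors = (1+1) * (1+1) = 4; answer 4
Part II: R1 = 4; d = -24; cross terms: (-23*-24 - 26*-9)=786, (26*30 - 13*-24)=1092, (13*21 - -19*30)=843, (-19*-9 - -23*21)=654; twice the area = |3375| = 3375; area = 3375/2; answer 3375/2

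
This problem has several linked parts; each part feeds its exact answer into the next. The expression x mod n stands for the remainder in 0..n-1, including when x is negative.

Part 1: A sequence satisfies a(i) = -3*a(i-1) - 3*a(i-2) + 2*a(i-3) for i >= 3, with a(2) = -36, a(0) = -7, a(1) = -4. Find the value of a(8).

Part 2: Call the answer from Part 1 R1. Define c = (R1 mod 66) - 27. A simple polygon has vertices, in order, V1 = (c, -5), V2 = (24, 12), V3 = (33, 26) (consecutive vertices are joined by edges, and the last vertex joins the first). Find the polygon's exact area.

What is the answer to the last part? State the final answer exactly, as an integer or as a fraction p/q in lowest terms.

Part 1: a(3) = -3*(-36) - 3*(-4) + 2*(-7) = 106; iterating: a(3)=106, a(4)=-218, a(5)=264, a(6)=74, a(7)=-1450, a(8)=4656; answer 4656
Part 2: R1 = 4656; c = 9; cross terms: (9*12 - 24*-5)=228, (24*26 - 33*12)=228, (33*-5 - 9*26)=-399; twice the area = |57| = 57; area = 57/2; answer 57/2

57/2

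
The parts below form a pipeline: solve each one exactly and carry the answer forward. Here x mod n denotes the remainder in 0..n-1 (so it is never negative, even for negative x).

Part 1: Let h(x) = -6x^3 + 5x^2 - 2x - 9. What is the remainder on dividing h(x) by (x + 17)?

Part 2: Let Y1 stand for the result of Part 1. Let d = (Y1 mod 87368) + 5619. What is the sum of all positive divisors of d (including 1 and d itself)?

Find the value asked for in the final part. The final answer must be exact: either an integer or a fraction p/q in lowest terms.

Part 1: remainder = value at the root: -6*(-17)^3 + 5*(-17)^2 - 2*(-17)^1 - 9 = (29478) + (1445) + (34) + (-9) = 30948; answer 30948
Part 2: Y1 = 30948; d = 36567; 36567 = 3^2 * 17 * 239; sigma = (1 + 3 + 9) * (1 + 17) * (1 + 239) = 13 * 18 * 240 = 56160; answer 56160

56160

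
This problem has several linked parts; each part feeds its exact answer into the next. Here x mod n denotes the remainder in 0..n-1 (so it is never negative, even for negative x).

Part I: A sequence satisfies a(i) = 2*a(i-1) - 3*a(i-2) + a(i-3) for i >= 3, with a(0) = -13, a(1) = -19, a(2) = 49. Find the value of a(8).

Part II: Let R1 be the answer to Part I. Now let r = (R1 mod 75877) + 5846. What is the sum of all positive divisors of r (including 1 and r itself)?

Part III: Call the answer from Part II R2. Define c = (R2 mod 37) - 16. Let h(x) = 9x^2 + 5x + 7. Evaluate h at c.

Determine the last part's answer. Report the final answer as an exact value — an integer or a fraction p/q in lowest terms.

Part I: a(3) = 2*(49) - 3*(-19) + 1*(-13) = 142; iterating: a(3)=142, a(4)=118, a(5)=-141, a(6)=-494, a(7)=-447, a(8)=447; answer 447
Part II: R1 = 447; r = 6293; 6293 = 7 * 29 * 31; sigma = (1 + 7) * (1 + 29) * (1 + 31) = 8 * 30 * 32 = 7680; answer 7680
Part III: R2 = 7680; c = 5; 9*(5)^2 + 5*(5)^1 + 7 = (225) + (25) + (7) = 257; answer 257

257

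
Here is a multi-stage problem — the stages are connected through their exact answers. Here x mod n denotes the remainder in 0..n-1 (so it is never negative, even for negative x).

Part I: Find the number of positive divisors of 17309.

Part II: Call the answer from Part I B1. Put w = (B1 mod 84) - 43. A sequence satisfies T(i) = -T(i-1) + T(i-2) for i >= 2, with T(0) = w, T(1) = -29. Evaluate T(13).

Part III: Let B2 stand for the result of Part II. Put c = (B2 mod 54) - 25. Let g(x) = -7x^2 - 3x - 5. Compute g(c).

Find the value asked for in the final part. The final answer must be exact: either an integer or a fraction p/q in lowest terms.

Part I: 17309 = 19 * 911; number of divisors = (1+1) * (1+1) = 4; answer 4
Part II: B1 = 4; w = -39; T(2) = -1*(-29) + 1*(-39) = -10; iterating: T(2)=-10, T(3)=-19, T(4)=9, T(5)=-28, T(6)=37, T(7)=-65, T(8)=102, T(9)=-167, T(10)=269, T(11)=-436, T(12)=705, T(13)=-1141; answer -1141
Part III: B2 = -1141; c = 22; -7*(22)^2 - 3*(22)^1 - 5 = (-3388) + (-66) + (-5) = -3459; answer -3459

-3459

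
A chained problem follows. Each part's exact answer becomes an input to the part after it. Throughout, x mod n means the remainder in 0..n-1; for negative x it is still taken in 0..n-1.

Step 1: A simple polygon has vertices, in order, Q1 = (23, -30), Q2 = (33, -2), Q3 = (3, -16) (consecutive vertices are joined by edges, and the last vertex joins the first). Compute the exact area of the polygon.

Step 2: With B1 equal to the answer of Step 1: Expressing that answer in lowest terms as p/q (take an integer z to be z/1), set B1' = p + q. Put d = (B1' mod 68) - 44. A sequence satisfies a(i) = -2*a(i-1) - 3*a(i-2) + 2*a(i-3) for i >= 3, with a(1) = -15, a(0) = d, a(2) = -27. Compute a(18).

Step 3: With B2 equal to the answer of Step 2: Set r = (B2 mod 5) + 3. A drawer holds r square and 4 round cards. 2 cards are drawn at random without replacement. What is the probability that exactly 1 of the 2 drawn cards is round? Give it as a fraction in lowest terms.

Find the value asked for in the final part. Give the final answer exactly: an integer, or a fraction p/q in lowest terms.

Step 1: cross terms: (23*-2 - 33*-30)=944, (33*-16 - 3*-2)=-522, (3*-30 - 23*-16)=278; twice the area = |700| = 700; area = 350; answer 350
Step 2: B1 = 350; threaded value p + q = 351; d = -33; a(3) = -2*(-27) - 3*(-15) + 2*(-33) = 33; iterating: a(3)=33, a(4)=-15, a(5)=-123, a(6)=357, a(7)=-375, a(8)=-567, a(9)=2973, a(10)=-4995, a(11)=-63, a(12)=21057, a(13)=-51915, a(14)=40533, a(15)=116793, a(16)=-459015, a(17)=648717, a(18)=313197; answer 313197
Step 3: B2 = 313197; r = 5; total draws C(9,2) = 36; favorable C(4,1)*C(5,1) = 20; P = 5/9; answer 5/9

5/9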